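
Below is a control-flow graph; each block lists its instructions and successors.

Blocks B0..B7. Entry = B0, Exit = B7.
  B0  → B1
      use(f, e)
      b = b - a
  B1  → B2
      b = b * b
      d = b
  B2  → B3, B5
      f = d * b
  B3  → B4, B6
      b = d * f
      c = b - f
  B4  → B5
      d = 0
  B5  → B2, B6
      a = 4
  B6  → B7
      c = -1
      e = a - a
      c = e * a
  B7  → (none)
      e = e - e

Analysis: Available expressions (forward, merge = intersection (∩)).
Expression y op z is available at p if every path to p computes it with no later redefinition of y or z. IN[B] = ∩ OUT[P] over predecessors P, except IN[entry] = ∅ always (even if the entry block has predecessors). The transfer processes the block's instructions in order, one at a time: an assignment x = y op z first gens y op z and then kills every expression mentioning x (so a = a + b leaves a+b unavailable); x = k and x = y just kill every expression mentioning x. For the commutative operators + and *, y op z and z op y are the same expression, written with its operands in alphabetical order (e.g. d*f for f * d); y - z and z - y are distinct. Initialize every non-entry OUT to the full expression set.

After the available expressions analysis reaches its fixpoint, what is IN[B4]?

Per-block solution:
  B0:   IN={}   OUT={}
  B1:   IN={}   OUT={}
  B2:   IN={}   OUT={b*d}
  B3:   IN={b*d}   OUT={b-f, d*f}
  B4:   IN={b-f, d*f}   OUT={b-f}
  B5:   IN={}   OUT={}
  B6:   IN={}   OUT={a*e, a-a}
  B7:   IN={a*e, a-a}   OUT={a-a}

Merge at B4: IN[B4] = OUT[B3] = {b-f, d*f}

Answer: {b-f, d*f}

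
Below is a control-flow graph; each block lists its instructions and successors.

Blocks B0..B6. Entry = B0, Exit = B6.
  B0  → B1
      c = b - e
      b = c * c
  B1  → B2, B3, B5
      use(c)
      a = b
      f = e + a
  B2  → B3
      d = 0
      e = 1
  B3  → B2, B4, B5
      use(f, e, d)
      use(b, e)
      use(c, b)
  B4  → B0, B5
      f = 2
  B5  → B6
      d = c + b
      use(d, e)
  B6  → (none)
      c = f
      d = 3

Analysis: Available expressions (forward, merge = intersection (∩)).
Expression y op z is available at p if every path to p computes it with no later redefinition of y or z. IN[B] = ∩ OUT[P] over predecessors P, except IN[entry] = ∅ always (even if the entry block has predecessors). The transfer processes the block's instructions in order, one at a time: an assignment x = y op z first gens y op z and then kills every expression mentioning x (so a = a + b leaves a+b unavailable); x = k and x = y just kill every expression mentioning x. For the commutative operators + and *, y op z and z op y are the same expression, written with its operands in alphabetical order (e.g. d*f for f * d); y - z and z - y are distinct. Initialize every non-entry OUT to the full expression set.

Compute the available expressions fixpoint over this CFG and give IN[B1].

Answer: {c*c}

Working:
Fixpoint table:
  B0: | IN={} | OUT={c*c}
  B1: | IN={c*c} | OUT={a+e, c*c}
  B2: | IN={c*c} | OUT={c*c}
  B3: | IN={c*c} | OUT={c*c}
  B4: | IN={c*c} | OUT={c*c}
  B5: | IN={c*c} | OUT={b+c, c*c}
  B6: | IN={b+c, c*c} | OUT={}

Merge at B1: IN[B1] = OUT[B0] = {c*c}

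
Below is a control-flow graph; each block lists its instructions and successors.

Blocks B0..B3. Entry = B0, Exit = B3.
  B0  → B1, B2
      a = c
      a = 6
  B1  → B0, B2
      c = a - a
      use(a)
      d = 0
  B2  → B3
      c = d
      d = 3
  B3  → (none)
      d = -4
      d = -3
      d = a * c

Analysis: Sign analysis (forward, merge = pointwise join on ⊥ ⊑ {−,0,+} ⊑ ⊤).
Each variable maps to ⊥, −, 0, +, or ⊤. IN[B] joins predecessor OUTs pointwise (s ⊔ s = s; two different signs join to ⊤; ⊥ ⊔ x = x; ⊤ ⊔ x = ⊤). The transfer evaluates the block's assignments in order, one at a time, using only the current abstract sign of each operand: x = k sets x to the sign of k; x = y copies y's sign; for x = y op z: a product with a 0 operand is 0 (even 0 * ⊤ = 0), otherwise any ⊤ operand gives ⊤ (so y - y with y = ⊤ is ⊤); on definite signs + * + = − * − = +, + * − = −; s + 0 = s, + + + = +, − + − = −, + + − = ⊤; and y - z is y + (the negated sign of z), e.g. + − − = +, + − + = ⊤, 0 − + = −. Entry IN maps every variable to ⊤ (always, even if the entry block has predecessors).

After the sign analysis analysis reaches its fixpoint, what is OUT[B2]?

Converged values:
  B0:   IN=(all ⊤)   OUT={a:+; rest ⊤}
  B1:   IN={a:+; rest ⊤}   OUT={a:+, d:0; rest ⊤}
  B2:   IN={a:+; rest ⊤}   OUT={a:+, d:+; rest ⊤}
  B3:   IN={a:+, d:+; rest ⊤}   OUT={a:+; rest ⊤}

Merge at B2: IN[B2] = OUT[B0] ⊔ OUT[B1] = {a: +, b: ⊤, c: ⊤, d: ⊤, e: ⊤, f: ⊤}
Applying B2's transfer function to that IN value gives OUT[B2] (row B2 above).

Answer: {a: +, b: ⊤, c: ⊤, d: +, e: ⊤, f: ⊤}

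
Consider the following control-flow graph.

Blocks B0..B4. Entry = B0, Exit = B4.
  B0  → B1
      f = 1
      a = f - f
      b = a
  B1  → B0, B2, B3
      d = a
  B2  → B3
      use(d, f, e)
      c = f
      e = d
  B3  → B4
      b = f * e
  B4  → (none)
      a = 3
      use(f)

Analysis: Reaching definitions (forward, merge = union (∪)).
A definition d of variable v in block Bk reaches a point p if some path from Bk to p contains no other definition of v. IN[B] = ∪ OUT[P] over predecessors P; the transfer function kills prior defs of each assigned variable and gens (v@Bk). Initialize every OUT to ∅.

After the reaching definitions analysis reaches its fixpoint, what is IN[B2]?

Converged values:
  B0:  IN={a@B0, b@B0, d@B1, f@B0}  OUT={a@B0, b@B0, d@B1, f@B0}
  B1:  IN={a@B0, b@B0, d@B1, f@B0}  OUT={a@B0, b@B0, d@B1, f@B0}
  B2:  IN={a@B0, b@B0, d@B1, f@B0}  OUT={a@B0, b@B0, c@B2, d@B1, e@B2, f@B0}
  B3:  IN={a@B0, b@B0, c@B2, d@B1, e@B2, f@B0}  OUT={a@B0, b@B3, c@B2, d@B1, e@B2, f@B0}
  B4:  IN={a@B0, b@B3, c@B2, d@B1, e@B2, f@B0}  OUT={a@B4, b@B3, c@B2, d@B1, e@B2, f@B0}

Merge at B2: IN[B2] = OUT[B1] = {a@B0, b@B0, d@B1, f@B0}

Answer: {a@B0, b@B0, d@B1, f@B0}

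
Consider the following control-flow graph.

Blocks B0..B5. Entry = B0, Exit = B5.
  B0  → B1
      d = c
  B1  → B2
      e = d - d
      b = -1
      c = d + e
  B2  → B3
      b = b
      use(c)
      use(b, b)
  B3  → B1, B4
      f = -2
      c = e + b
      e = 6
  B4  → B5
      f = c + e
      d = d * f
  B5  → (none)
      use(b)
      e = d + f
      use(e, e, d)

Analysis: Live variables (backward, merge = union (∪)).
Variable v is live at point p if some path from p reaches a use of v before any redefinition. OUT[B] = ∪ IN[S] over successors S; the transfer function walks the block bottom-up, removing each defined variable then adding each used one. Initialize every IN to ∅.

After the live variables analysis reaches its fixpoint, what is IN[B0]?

Converged values:
  B0:  IN={c}  OUT={d}
  B1:  IN={d}  OUT={b, c, d, e}
  B2:  IN={b, c, d, e}  OUT={b, d, e}
  B3:  IN={b, d, e}  OUT={b, c, d, e}
  B4:  IN={b, c, d, e}  OUT={b, d, f}
  B5:  IN={b, d, f}  OUT={}

Merge at B0: OUT[B0] = IN[B1] = {d}
Applying B0's transfer function to that OUT value gives IN[B0] (row B0 above).

Answer: {c}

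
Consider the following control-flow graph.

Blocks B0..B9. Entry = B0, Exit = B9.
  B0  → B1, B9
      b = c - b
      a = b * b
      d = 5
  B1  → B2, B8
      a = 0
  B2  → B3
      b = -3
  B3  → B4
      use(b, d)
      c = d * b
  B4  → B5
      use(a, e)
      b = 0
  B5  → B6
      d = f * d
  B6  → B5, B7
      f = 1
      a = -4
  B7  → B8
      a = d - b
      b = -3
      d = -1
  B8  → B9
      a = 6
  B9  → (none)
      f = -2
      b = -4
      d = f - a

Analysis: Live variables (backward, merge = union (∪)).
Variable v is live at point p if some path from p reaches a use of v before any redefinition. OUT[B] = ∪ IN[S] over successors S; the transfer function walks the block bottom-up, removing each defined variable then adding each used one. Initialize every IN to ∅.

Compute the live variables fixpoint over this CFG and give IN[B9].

Per-block solution:
  B0:  IN={b, c, e, f}  OUT={a, d, e, f}
  B1:  IN={d, e, f}  OUT={a, d, e, f}
  B2:  IN={a, d, e, f}  OUT={a, b, d, e, f}
  B3:  IN={a, b, d, e, f}  OUT={a, d, e, f}
  B4:  IN={a, d, e, f}  OUT={b, d, f}
  B5:  IN={b, d, f}  OUT={b, d}
  B6:  IN={b, d}  OUT={b, d, f}
  B7:  IN={b, d}  OUT={}
  B8:  IN={}  OUT={a}
  B9:  IN={a}  OUT={}

B9 is the boundary node: OUT[B9] = {}
Applying B9's transfer function to that OUT value gives IN[B9] (row B9 above).

Answer: {a}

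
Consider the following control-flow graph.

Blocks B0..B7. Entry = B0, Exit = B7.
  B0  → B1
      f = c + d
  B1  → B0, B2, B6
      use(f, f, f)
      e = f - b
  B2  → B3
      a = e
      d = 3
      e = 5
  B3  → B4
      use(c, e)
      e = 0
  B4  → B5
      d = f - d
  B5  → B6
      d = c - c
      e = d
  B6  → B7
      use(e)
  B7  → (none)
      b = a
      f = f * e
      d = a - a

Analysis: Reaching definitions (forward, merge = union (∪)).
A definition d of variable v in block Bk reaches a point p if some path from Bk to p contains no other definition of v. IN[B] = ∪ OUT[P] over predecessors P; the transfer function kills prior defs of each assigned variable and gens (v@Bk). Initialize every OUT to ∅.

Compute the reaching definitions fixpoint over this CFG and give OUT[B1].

Converged values:
  B0: | IN={e@B1, f@B0} | OUT={e@B1, f@B0}
  B1: | IN={e@B1, f@B0} | OUT={e@B1, f@B0}
  B2: | IN={e@B1, f@B0} | OUT={a@B2, d@B2, e@B2, f@B0}
  B3: | IN={a@B2, d@B2, e@B2, f@B0} | OUT={a@B2, d@B2, e@B3, f@B0}
  B4: | IN={a@B2, d@B2, e@B3, f@B0} | OUT={a@B2, d@B4, e@B3, f@B0}
  B5: | IN={a@B2, d@B4, e@B3, f@B0} | OUT={a@B2, d@B5, e@B5, f@B0}
  B6: | IN={a@B2, d@B5, e@B1, e@B5, f@B0} | OUT={a@B2, d@B5, e@B1, e@B5, f@B0}
  B7: | IN={a@B2, d@B5, e@B1, e@B5, f@B0} | OUT={a@B2, b@B7, d@B7, e@B1, e@B5, f@B7}

Merge at B1: IN[B1] = OUT[B0] = {e@B1, f@B0}
Applying B1's transfer function to that IN value gives OUT[B1] (row B1 above).

Answer: {e@B1, f@B0}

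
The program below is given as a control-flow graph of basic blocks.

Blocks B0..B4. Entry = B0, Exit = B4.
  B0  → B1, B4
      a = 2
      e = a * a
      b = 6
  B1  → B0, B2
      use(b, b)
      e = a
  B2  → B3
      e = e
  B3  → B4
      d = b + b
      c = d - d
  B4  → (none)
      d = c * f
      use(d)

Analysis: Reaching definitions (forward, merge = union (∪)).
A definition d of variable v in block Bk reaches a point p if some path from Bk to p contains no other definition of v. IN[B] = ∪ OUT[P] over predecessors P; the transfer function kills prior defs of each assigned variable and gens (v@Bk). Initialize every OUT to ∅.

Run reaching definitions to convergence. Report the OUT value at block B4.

Answer: {a@B0, b@B0, c@B3, d@B4, e@B0, e@B2}

Derivation:
Fixpoint table:
  B0: | IN={a@B0, b@B0, e@B1} | OUT={a@B0, b@B0, e@B0}
  B1: | IN={a@B0, b@B0, e@B0} | OUT={a@B0, b@B0, e@B1}
  B2: | IN={a@B0, b@B0, e@B1} | OUT={a@B0, b@B0, e@B2}
  B3: | IN={a@B0, b@B0, e@B2} | OUT={a@B0, b@B0, c@B3, d@B3, e@B2}
  B4: | IN={a@B0, b@B0, c@B3, d@B3, e@B0, e@B2} | OUT={a@B0, b@B0, c@B3, d@B4, e@B0, e@B2}

Merge at B4: IN[B4] = OUT[B0] ⊔ OUT[B3] = {a@B0, b@B0, c@B3, d@B3, e@B0, e@B2}
Applying B4's transfer function to that IN value gives OUT[B4] (row B4 above).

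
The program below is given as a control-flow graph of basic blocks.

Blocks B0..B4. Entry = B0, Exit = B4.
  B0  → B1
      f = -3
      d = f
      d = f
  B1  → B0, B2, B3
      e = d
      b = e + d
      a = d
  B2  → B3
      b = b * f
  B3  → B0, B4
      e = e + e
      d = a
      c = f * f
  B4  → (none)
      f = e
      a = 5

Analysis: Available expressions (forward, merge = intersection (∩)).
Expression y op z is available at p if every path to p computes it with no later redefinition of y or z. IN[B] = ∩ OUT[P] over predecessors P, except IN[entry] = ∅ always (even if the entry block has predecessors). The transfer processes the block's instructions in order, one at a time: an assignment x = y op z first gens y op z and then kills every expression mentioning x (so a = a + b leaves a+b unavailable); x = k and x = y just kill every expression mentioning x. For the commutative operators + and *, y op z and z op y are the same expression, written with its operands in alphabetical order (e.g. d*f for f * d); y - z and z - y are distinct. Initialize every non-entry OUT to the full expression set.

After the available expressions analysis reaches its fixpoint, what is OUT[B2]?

Fixpoint table:
  B0:   IN={}   OUT={}
  B1:   IN={}   OUT={d+e}
  B2:   IN={d+e}   OUT={d+e}
  B3:   IN={d+e}   OUT={f*f}
  B4:   IN={f*f}   OUT={}

Merge at B2: IN[B2] = OUT[B1] = {d+e}
Applying B2's transfer function to that IN value gives OUT[B2] (row B2 above).

Answer: {d+e}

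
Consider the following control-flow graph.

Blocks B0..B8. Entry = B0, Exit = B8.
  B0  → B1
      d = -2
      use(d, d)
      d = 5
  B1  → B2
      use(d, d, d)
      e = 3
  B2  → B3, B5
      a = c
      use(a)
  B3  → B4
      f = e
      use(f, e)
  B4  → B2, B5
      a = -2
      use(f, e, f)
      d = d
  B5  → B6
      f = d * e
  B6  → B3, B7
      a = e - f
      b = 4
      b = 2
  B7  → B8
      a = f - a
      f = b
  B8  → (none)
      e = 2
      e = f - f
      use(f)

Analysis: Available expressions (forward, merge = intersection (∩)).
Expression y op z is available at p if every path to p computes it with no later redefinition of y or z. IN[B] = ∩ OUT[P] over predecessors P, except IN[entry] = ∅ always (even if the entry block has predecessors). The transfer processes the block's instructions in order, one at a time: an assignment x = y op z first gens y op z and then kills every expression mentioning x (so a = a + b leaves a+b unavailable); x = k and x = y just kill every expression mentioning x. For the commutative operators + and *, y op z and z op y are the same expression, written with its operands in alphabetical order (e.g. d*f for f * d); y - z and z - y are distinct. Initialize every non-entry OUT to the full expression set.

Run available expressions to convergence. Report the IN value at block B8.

Per-block solution:
  B0: | IN={} | OUT={}
  B1: | IN={} | OUT={}
  B2: | IN={} | OUT={}
  B3: | IN={} | OUT={}
  B4: | IN={} | OUT={}
  B5: | IN={} | OUT={d*e}
  B6: | IN={d*e} | OUT={d*e, e-f}
  B7: | IN={d*e, e-f} | OUT={d*e}
  B8: | IN={d*e} | OUT={f-f}

Merge at B8: IN[B8] = OUT[B7] = {d*e}

Answer: {d*e}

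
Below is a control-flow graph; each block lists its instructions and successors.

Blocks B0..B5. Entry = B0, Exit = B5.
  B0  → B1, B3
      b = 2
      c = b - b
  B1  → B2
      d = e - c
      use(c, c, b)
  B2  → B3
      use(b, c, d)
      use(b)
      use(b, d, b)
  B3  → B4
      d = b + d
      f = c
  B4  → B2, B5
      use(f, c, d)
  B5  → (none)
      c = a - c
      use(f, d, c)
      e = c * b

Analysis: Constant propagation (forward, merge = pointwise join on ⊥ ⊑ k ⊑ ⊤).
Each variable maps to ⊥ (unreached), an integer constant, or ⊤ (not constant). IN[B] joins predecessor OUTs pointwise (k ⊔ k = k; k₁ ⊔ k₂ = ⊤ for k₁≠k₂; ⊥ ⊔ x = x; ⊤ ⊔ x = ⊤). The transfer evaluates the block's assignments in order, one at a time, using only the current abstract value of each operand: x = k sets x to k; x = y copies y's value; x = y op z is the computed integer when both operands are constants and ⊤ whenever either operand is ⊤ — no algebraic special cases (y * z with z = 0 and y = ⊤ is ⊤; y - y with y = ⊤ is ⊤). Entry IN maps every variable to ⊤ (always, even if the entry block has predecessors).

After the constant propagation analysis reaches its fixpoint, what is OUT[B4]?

Answer: {a: ⊤, b: 2, c: 0, d: ⊤, e: ⊤, f: 0}

Working:
Converged values:
  B0:  IN=(all ⊤)  OUT={b:2, c:0; rest ⊤}
  B1:  IN={b:2, c:0; rest ⊤}  OUT={b:2, c:0; rest ⊤}
  B2:  IN={b:2, c:0; rest ⊤}  OUT={b:2, c:0; rest ⊤}
  B3:  IN={b:2, c:0; rest ⊤}  OUT={b:2, c:0, f:0; rest ⊤}
  B4:  IN={b:2, c:0, f:0; rest ⊤}  OUT={b:2, c:0, f:0; rest ⊤}
  B5:  IN={b:2, c:0, f:0; rest ⊤}  OUT={b:2, f:0; rest ⊤}

Merge at B4: IN[B4] = OUT[B3] = {a: ⊤, b: 2, c: 0, d: ⊤, e: ⊤, f: 0}
Applying B4's transfer function to that IN value gives OUT[B4] (row B4 above).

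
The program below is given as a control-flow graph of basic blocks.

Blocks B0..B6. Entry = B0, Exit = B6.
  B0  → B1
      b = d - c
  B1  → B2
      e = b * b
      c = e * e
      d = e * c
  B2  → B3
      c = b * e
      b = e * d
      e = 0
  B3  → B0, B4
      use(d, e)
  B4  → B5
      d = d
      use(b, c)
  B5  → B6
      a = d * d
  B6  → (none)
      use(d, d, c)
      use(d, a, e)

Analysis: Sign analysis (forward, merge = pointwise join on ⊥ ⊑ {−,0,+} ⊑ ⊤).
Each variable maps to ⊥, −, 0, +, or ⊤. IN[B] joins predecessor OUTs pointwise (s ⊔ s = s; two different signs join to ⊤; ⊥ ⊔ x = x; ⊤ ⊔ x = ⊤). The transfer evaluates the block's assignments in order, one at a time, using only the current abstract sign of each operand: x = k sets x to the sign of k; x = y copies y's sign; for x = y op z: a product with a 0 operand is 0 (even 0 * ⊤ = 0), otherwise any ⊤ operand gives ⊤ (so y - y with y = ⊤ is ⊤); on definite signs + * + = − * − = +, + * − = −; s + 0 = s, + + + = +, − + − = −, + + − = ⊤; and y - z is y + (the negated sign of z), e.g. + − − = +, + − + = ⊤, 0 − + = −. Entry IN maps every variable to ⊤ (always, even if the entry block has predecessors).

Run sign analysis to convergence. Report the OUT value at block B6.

Converged values:
  B0:  IN=(all ⊤)  OUT=(all ⊤)
  B1:  IN=(all ⊤)  OUT=(all ⊤)
  B2:  IN=(all ⊤)  OUT={e:0; rest ⊤}
  B3:  IN={e:0; rest ⊤}  OUT={e:0; rest ⊤}
  B4:  IN={e:0; rest ⊤}  OUT={e:0; rest ⊤}
  B5:  IN={e:0; rest ⊤}  OUT={e:0; rest ⊤}
  B6:  IN={e:0; rest ⊤}  OUT={e:0; rest ⊤}

Merge at B6: IN[B6] = OUT[B5] = {a: ⊤, b: ⊤, c: ⊤, d: ⊤, e: 0, f: ⊤}
Applying B6's transfer function to that IN value gives OUT[B6] (row B6 above).

Answer: {a: ⊤, b: ⊤, c: ⊤, d: ⊤, e: 0, f: ⊤}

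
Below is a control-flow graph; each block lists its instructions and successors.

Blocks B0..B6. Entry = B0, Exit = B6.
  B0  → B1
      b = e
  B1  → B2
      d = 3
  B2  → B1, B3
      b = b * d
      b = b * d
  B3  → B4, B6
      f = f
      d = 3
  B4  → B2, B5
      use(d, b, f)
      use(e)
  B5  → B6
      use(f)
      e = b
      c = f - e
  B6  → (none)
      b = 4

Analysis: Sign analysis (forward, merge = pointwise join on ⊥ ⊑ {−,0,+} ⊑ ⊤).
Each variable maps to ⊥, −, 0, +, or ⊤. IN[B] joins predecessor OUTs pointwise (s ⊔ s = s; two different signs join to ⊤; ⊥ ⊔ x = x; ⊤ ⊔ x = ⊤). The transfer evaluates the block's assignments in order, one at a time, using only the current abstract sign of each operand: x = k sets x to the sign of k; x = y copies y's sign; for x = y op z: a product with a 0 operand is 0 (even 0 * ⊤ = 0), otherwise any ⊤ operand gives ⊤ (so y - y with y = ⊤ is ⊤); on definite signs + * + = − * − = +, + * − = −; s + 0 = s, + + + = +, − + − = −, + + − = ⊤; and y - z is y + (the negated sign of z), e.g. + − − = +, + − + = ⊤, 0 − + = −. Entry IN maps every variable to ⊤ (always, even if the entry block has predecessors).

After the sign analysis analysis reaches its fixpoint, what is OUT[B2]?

Answer: {a: ⊤, b: ⊤, c: ⊤, d: +, e: ⊤, f: ⊤}

Working:
Converged values:
  B0:   IN=(all ⊤)   OUT=(all ⊤)
  B1:   IN=(all ⊤)   OUT={d:+; rest ⊤}
  B2:   IN={d:+; rest ⊤}   OUT={d:+; rest ⊤}
  B3:   IN={d:+; rest ⊤}   OUT={d:+; rest ⊤}
  B4:   IN={d:+; rest ⊤}   OUT={d:+; rest ⊤}
  B5:   IN={d:+; rest ⊤}   OUT={d:+; rest ⊤}
  B6:   IN={d:+; rest ⊤}   OUT={b:+, d:+; rest ⊤}

Merge at B2: IN[B2] = OUT[B1] ⊔ OUT[B4] = {a: ⊤, b: ⊤, c: ⊤, d: +, e: ⊤, f: ⊤}
Applying B2's transfer function to that IN value gives OUT[B2] (row B2 above).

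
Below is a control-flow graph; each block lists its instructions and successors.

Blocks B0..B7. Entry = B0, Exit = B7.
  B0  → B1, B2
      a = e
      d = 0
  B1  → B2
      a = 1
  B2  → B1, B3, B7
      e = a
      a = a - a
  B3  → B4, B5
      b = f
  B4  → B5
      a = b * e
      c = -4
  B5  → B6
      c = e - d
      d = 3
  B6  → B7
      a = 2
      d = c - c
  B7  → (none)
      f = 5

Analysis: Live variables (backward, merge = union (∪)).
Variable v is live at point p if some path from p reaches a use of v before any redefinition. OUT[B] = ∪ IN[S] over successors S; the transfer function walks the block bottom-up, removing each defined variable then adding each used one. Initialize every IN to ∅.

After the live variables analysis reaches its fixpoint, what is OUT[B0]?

Answer: {a, d, f}

Derivation:
Converged values:
  B0:  IN={e, f}  OUT={a, d, f}
  B1:  IN={d, f}  OUT={a, d, f}
  B2:  IN={a, d, f}  OUT={d, e, f}
  B3:  IN={d, e, f}  OUT={b, d, e}
  B4:  IN={b, d, e}  OUT={d, e}
  B5:  IN={d, e}  OUT={c}
  B6:  IN={c}  OUT={}
  B7:  IN={}  OUT={}

Merge at B0: OUT[B0] = IN[B1] ⊔ IN[B2] = {a, d, f}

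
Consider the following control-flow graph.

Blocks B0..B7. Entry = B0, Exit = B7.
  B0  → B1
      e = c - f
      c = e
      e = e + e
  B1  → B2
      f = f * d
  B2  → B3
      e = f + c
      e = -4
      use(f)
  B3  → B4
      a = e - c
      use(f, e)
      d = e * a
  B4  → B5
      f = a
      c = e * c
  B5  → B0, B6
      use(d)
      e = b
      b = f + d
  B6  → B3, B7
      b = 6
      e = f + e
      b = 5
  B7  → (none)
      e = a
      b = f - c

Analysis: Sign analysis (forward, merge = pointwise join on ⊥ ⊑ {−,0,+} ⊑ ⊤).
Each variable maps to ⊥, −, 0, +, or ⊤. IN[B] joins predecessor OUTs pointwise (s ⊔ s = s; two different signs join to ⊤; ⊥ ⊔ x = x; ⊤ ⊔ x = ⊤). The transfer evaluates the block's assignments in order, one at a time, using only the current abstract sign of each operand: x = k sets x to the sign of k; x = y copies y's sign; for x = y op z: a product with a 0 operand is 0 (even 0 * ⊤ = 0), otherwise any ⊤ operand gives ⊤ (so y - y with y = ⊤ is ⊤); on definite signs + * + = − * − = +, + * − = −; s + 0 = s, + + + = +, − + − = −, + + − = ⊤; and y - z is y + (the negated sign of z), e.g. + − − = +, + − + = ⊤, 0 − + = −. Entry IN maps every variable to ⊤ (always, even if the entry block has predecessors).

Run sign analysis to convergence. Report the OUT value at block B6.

Answer: {a: ⊤, b: +, c: ⊤, d: ⊤, e: ⊤, f: ⊤}

Working:
Per-block solution:
  B0:  IN=(all ⊤)  OUT=(all ⊤)
  B1:  IN=(all ⊤)  OUT=(all ⊤)
  B2:  IN=(all ⊤)  OUT={e:-; rest ⊤}
  B3:  IN=(all ⊤)  OUT=(all ⊤)
  B4:  IN=(all ⊤)  OUT=(all ⊤)
  B5:  IN=(all ⊤)  OUT=(all ⊤)
  B6:  IN=(all ⊤)  OUT={b:+; rest ⊤}
  B7:  IN={b:+; rest ⊤}  OUT=(all ⊤)

Merge at B6: IN[B6] = OUT[B5] = {a: ⊤, b: ⊤, c: ⊤, d: ⊤, e: ⊤, f: ⊤}
Applying B6's transfer function to that IN value gives OUT[B6] (row B6 above).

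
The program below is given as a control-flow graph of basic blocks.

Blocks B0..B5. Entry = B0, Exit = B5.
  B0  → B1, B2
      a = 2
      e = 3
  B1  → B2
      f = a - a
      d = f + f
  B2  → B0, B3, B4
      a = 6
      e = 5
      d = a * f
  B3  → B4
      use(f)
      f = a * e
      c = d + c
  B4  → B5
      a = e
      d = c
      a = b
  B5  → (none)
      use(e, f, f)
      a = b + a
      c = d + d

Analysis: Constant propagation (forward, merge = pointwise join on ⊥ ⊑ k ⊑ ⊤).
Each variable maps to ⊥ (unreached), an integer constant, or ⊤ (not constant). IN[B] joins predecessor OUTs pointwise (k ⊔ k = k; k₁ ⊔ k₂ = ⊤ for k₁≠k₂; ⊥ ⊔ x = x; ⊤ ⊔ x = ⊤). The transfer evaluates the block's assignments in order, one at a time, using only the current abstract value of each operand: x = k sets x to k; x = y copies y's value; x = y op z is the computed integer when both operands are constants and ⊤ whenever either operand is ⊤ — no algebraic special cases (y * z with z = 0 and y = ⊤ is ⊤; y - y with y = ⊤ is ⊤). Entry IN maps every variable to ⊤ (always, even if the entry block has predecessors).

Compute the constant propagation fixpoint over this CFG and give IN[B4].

Answer: {a: 6, b: ⊤, c: ⊤, d: ⊤, e: 5, f: ⊤}

Trace:
Per-block solution:
  B0:  IN=(all ⊤)  OUT={a:2, e:3; rest ⊤}
  B1:  IN={a:2, e:3; rest ⊤}  OUT={a:2, d:0, e:3, f:0; rest ⊤}
  B2:  IN={a:2, e:3; rest ⊤}  OUT={a:6, e:5; rest ⊤}
  B3:  IN={a:6, e:5; rest ⊤}  OUT={a:6, e:5, f:30; rest ⊤}
  B4:  IN={a:6, e:5; rest ⊤}  OUT={e:5; rest ⊤}
  B5:  IN={e:5; rest ⊤}  OUT={e:5; rest ⊤}

Merge at B4: IN[B4] = OUT[B2] ⊔ OUT[B3] = {a: 6, b: ⊤, c: ⊤, d: ⊤, e: 5, f: ⊤}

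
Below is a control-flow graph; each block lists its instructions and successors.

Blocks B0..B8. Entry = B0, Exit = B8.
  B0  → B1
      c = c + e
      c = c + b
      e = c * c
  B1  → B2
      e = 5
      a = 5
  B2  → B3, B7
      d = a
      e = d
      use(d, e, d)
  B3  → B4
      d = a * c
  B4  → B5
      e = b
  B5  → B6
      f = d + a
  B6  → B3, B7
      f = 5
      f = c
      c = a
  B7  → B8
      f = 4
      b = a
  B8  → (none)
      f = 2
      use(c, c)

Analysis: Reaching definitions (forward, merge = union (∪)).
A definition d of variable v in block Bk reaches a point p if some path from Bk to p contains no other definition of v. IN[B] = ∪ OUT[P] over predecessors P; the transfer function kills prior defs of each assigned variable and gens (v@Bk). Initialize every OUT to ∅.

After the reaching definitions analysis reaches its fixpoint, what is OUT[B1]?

Answer: {a@B1, c@B0, e@B1}

Derivation:
Fixpoint table:
  B0:   IN={}   OUT={c@B0, e@B0}
  B1:   IN={c@B0, e@B0}   OUT={a@B1, c@B0, e@B1}
  B2:   IN={a@B1, c@B0, e@B1}   OUT={a@B1, c@B0, d@B2, e@B2}
  B3:   IN={a@B1, c@B0, c@B6, d@B2, d@B3, e@B2, e@B4, f@B6}   OUT={a@B1, c@B0, c@B6, d@B3, e@B2, e@B4, f@B6}
  B4:   IN={a@B1, c@B0, c@B6, d@B3, e@B2, e@B4, f@B6}   OUT={a@B1, c@B0, c@B6, d@B3, e@B4, f@B6}
  B5:   IN={a@B1, c@B0, c@B6, d@B3, e@B4, f@B6}   OUT={a@B1, c@B0, c@B6, d@B3, e@B4, f@B5}
  B6:   IN={a@B1, c@B0, c@B6, d@B3, e@B4, f@B5}   OUT={a@B1, c@B6, d@B3, e@B4, f@B6}
  B7:   IN={a@B1, c@B0, c@B6, d@B2, d@B3, e@B2, e@B4, f@B6}   OUT={a@B1, b@B7, c@B0, c@B6, d@B2, d@B3, e@B2, e@B4, f@B7}
  B8:   IN={a@B1, b@B7, c@B0, c@B6, d@B2, d@B3, e@B2, e@B4, f@B7}   OUT={a@B1, b@B7, c@B0, c@B6, d@B2, d@B3, e@B2, e@B4, f@B8}

Merge at B1: IN[B1] = OUT[B0] = {c@B0, e@B0}
Applying B1's transfer function to that IN value gives OUT[B1] (row B1 above).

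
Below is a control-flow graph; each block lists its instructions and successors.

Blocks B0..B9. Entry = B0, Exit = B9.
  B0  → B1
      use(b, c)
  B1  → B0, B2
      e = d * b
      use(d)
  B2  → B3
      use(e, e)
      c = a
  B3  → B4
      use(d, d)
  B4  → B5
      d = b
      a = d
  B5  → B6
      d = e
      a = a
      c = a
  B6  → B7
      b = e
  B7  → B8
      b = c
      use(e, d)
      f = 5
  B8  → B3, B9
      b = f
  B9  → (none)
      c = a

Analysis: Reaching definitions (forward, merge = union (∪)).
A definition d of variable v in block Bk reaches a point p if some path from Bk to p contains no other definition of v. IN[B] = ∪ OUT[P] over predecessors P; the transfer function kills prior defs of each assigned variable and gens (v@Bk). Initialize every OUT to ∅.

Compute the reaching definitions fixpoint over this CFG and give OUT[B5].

Converged values:
  B0: | IN={e@B1} | OUT={e@B1}
  B1: | IN={e@B1} | OUT={e@B1}
  B2: | IN={e@B1} | OUT={c@B2, e@B1}
  B3: | IN={a@B5, b@B8, c@B2, c@B5, d@B5, e@B1, f@B7} | OUT={a@B5, b@B8, c@B2, c@B5, d@B5, e@B1, f@B7}
  B4: | IN={a@B5, b@B8, c@B2, c@B5, d@B5, e@B1, f@B7} | OUT={a@B4, b@B8, c@B2, c@B5, d@B4, e@B1, f@B7}
  B5: | IN={a@B4, b@B8, c@B2, c@B5, d@B4, e@B1, f@B7} | OUT={a@B5, b@B8, c@B5, d@B5, e@B1, f@B7}
  B6: | IN={a@B5, b@B8, c@B5, d@B5, e@B1, f@B7} | OUT={a@B5, b@B6, c@B5, d@B5, e@B1, f@B7}
  B7: | IN={a@B5, b@B6, c@B5, d@B5, e@B1, f@B7} | OUT={a@B5, b@B7, c@B5, d@B5, e@B1, f@B7}
  B8: | IN={a@B5, b@B7, c@B5, d@B5, e@B1, f@B7} | OUT={a@B5, b@B8, c@B5, d@B5, e@B1, f@B7}
  B9: | IN={a@B5, b@B8, c@B5, d@B5, e@B1, f@B7} | OUT={a@B5, b@B8, c@B9, d@B5, e@B1, f@B7}

Merge at B5: IN[B5] = OUT[B4] = {a@B4, b@B8, c@B2, c@B5, d@B4, e@B1, f@B7}
Applying B5's transfer function to that IN value gives OUT[B5] (row B5 above).

Answer: {a@B5, b@B8, c@B5, d@B5, e@B1, f@B7}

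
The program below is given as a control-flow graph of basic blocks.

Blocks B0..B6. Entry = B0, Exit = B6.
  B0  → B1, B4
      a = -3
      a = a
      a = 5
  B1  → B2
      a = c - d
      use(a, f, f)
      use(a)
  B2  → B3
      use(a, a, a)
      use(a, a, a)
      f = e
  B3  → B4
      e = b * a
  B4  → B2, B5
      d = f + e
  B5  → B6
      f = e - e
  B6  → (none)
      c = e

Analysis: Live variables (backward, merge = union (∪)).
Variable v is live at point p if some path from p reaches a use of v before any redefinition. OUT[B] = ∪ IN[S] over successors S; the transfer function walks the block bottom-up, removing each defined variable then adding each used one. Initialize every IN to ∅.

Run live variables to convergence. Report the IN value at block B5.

Answer: {e}

Trace:
Per-block solution:
  B0:  IN={b, c, d, e, f}  OUT={a, b, c, d, e, f}
  B1:  IN={b, c, d, e, f}  OUT={a, b, e}
  B2:  IN={a, b, e}  OUT={a, b, f}
  B3:  IN={a, b, f}  OUT={a, b, e, f}
  B4:  IN={a, b, e, f}  OUT={a, b, e}
  B5:  IN={e}  OUT={e}
  B6:  IN={e}  OUT={}

Merge at B5: OUT[B5] = IN[B6] = {e}
Applying B5's transfer function to that OUT value gives IN[B5] (row B5 above).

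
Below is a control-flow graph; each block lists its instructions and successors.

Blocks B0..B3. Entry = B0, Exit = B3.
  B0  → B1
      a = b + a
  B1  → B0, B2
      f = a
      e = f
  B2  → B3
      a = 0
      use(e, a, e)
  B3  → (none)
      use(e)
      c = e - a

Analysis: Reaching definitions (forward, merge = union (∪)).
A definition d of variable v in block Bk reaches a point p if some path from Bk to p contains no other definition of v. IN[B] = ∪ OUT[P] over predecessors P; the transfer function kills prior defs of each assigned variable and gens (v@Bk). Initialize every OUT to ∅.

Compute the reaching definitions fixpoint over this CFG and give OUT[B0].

Answer: {a@B0, e@B1, f@B1}

Working:
Converged values:
  B0: | IN={a@B0, e@B1, f@B1} | OUT={a@B0, e@B1, f@B1}
  B1: | IN={a@B0, e@B1, f@B1} | OUT={a@B0, e@B1, f@B1}
  B2: | IN={a@B0, e@B1, f@B1} | OUT={a@B2, e@B1, f@B1}
  B3: | IN={a@B2, e@B1, f@B1} | OUT={a@B2, c@B3, e@B1, f@B1}

Merge at B0 (entry node, so the boundary value {} is joined with the incoming edge(s)): IN[B0] = {} ⊔ OUT[B1] = {a@B0, e@B1, f@B1}
Applying B0's transfer function to that IN value gives OUT[B0] (row B0 above).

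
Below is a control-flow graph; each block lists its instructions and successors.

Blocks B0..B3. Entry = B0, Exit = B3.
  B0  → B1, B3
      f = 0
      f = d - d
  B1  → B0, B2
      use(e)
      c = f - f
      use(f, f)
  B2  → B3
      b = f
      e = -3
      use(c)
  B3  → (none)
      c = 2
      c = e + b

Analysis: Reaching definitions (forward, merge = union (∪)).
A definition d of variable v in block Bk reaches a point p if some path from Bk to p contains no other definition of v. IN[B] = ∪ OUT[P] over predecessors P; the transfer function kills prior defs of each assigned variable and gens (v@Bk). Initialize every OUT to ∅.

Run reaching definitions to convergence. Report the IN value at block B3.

Answer: {b@B2, c@B1, e@B2, f@B0}

Working:
Converged values:
  B0:  IN={c@B1, f@B0}  OUT={c@B1, f@B0}
  B1:  IN={c@B1, f@B0}  OUT={c@B1, f@B0}
  B2:  IN={c@B1, f@B0}  OUT={b@B2, c@B1, e@B2, f@B0}
  B3:  IN={b@B2, c@B1, e@B2, f@B0}  OUT={b@B2, c@B3, e@B2, f@B0}

Merge at B3: IN[B3] = OUT[B0] ⊔ OUT[B2] = {b@B2, c@B1, e@B2, f@B0}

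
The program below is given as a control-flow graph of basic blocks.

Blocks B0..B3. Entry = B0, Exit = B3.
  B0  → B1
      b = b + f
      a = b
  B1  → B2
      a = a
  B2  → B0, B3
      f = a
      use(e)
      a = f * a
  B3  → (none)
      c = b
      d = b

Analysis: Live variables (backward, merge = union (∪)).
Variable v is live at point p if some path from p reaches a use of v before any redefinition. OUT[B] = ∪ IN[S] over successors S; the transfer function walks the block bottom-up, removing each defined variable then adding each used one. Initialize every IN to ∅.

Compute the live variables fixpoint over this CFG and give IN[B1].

Fixpoint table:
  B0: | IN={b, e, f} | OUT={a, b, e}
  B1: | IN={a, b, e} | OUT={a, b, e}
  B2: | IN={a, b, e} | OUT={b, e, f}
  B3: | IN={b} | OUT={}

Merge at B1: OUT[B1] = IN[B2] = {a, b, e}
Applying B1's transfer function to that OUT value gives IN[B1] (row B1 above).

Answer: {a, b, e}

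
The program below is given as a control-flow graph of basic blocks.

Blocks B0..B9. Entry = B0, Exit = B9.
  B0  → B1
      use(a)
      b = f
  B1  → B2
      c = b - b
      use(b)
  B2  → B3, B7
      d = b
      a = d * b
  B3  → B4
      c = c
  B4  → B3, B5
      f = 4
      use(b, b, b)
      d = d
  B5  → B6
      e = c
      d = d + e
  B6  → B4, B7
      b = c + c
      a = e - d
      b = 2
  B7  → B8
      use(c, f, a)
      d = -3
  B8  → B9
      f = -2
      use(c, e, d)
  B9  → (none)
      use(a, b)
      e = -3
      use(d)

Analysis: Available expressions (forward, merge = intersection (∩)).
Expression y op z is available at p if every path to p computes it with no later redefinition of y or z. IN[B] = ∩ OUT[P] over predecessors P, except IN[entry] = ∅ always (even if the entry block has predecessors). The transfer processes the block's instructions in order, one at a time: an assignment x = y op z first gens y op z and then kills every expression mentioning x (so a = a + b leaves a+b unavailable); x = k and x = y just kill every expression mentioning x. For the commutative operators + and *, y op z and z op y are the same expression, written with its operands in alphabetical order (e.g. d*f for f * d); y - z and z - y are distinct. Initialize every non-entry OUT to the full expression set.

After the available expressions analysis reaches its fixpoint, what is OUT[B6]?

Answer: {c+c, e-d}

Trace:
Per-block solution:
  B0:   IN={}   OUT={}
  B1:   IN={}   OUT={b-b}
  B2:   IN={b-b}   OUT={b*d, b-b}
  B3:   IN={}   OUT={}
  B4:   IN={}   OUT={}
  B5:   IN={}   OUT={}
  B6:   IN={}   OUT={c+c, e-d}
  B7:   IN={}   OUT={}
  B8:   IN={}   OUT={}
  B9:   IN={}   OUT={}

Merge at B6: IN[B6] = OUT[B5] = {}
Applying B6's transfer function to that IN value gives OUT[B6] (row B6 above).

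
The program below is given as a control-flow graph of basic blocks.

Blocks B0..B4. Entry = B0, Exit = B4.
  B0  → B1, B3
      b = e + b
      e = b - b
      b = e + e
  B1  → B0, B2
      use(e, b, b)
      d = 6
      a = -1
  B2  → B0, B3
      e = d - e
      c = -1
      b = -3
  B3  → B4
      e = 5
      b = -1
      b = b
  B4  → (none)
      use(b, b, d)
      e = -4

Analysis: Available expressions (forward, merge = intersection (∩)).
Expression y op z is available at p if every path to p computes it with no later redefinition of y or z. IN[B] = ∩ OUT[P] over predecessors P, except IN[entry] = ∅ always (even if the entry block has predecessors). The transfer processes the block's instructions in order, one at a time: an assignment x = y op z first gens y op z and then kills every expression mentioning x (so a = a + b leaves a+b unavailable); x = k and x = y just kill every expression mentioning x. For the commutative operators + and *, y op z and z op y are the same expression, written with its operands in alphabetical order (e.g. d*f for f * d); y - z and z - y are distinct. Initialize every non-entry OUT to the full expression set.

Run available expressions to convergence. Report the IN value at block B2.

Answer: {e+e}

Derivation:
Converged values:
  B0:   IN={}   OUT={e+e}
  B1:   IN={e+e}   OUT={e+e}
  B2:   IN={e+e}   OUT={}
  B3:   IN={}   OUT={}
  B4:   IN={}   OUT={}

Merge at B2: IN[B2] = OUT[B1] = {e+e}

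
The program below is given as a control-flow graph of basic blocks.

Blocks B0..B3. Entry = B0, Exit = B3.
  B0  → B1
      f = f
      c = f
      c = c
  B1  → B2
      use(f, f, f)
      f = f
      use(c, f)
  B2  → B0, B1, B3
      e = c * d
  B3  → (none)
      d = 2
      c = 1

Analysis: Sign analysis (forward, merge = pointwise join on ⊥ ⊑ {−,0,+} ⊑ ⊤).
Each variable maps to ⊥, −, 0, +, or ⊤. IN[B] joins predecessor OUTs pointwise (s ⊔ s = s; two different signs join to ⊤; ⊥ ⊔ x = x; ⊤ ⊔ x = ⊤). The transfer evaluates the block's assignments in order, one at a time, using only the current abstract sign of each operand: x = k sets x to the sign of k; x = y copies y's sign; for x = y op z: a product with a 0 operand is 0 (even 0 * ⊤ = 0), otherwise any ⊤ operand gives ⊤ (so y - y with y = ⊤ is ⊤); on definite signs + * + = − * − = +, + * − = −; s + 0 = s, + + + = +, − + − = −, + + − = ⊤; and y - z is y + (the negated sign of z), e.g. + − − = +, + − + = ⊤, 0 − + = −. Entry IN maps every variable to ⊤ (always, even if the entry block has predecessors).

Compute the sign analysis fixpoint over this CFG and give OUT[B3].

Answer: {a: ⊤, b: ⊤, c: +, d: +, e: ⊤, f: ⊤}

Trace:
Fixpoint table:
  B0:   IN=(all ⊤)   OUT=(all ⊤)
  B1:   IN=(all ⊤)   OUT=(all ⊤)
  B2:   IN=(all ⊤)   OUT=(all ⊤)
  B3:   IN=(all ⊤)   OUT={c:+, d:+; rest ⊤}

Merge at B3: IN[B3] = OUT[B2] = {a: ⊤, b: ⊤, c: ⊤, d: ⊤, e: ⊤, f: ⊤}
Applying B3's transfer function to that IN value gives OUT[B3] (row B3 above).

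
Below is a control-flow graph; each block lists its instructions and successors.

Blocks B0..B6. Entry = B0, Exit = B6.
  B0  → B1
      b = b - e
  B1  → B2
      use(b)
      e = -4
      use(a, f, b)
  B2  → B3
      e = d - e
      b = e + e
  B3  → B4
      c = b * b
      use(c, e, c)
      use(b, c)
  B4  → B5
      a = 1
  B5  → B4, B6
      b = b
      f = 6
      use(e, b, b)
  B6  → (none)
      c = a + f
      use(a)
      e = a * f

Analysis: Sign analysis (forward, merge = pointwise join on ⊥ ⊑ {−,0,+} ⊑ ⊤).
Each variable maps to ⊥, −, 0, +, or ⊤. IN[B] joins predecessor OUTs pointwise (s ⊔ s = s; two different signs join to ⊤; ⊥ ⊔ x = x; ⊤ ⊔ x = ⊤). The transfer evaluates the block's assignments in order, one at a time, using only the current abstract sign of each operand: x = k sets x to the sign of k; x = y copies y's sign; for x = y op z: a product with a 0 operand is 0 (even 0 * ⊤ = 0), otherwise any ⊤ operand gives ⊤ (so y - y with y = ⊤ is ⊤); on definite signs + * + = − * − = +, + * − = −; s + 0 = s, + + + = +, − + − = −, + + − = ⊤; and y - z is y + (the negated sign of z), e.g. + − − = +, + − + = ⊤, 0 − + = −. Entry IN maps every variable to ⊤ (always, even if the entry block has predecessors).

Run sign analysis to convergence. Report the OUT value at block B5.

Per-block solution:
  B0: | IN=(all ⊤) | OUT=(all ⊤)
  B1: | IN=(all ⊤) | OUT={e:-; rest ⊤}
  B2: | IN={e:-; rest ⊤} | OUT=(all ⊤)
  B3: | IN=(all ⊤) | OUT=(all ⊤)
  B4: | IN=(all ⊤) | OUT={a:+; rest ⊤}
  B5: | IN={a:+; rest ⊤} | OUT={a:+, f:+; rest ⊤}
  B6: | IN={a:+, f:+; rest ⊤} | OUT={a:+, c:+, e:+, f:+; rest ⊤}

Merge at B5: IN[B5] = OUT[B4] = {a: +, b: ⊤, c: ⊤, d: ⊤, e: ⊤, f: ⊤}
Applying B5's transfer function to that IN value gives OUT[B5] (row B5 above).

Answer: {a: +, b: ⊤, c: ⊤, d: ⊤, e: ⊤, f: +}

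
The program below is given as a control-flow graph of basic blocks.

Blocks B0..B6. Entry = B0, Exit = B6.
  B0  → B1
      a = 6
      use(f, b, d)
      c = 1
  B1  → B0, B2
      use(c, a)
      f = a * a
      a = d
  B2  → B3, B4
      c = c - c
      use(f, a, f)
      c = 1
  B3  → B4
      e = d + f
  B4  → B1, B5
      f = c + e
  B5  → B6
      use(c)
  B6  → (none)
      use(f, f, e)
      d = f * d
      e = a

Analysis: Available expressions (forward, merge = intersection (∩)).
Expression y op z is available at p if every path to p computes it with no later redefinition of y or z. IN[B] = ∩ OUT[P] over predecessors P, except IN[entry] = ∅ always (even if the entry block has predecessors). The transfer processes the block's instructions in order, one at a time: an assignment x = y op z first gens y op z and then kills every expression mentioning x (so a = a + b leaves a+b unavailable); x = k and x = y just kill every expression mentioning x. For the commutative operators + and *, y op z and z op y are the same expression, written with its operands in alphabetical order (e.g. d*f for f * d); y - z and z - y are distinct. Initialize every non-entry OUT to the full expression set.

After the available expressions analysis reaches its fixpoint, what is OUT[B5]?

Fixpoint table:
  B0:  IN={}  OUT={}
  B1:  IN={}  OUT={}
  B2:  IN={}  OUT={}
  B3:  IN={}  OUT={d+f}
  B4:  IN={}  OUT={c+e}
  B5:  IN={c+e}  OUT={c+e}
  B6:  IN={c+e}  OUT={}

Merge at B5: IN[B5] = OUT[B4] = {c+e}
Applying B5's transfer function to that IN value gives OUT[B5] (row B5 above).

Answer: {c+e}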